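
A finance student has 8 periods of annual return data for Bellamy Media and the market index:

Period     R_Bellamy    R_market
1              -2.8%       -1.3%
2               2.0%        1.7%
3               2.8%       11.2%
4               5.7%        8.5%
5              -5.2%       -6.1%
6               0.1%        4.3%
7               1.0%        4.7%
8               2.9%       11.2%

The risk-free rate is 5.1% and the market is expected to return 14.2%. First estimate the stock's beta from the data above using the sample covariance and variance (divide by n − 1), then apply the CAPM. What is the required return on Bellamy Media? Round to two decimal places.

Mean R_i = (-2.8 + 2.0 + 2.8 + 5.7 − 5.2 + 0.1 + 1.0 + 2.9) / 8 = 0.8125%
Mean R_m = (-1.3 + 1.7 + 11.2 + 8.5 − 6.1 + 4.3 + 4.7 + 11.2) / 8 = 4.2750%
Σ(R_i − R̄_i)(R_m − R̄_m) = 128.3925  ⇒  Cov = 128.3925 / 7 = 18.3418
Σ(R_m − R̄_m)² = 259.2950  ⇒  Var(R_m) = 259.2950 / 7 = 37.0421
β = Cov / Var(R_m) = 18.3418 / 37.0421 = 0.4952
MRP = 14.2% − 5.1% = 9.10%
E(R) = R_f + β × MRP = 5.1% + 0.4952 × 9.1% = 9.61%

9.61%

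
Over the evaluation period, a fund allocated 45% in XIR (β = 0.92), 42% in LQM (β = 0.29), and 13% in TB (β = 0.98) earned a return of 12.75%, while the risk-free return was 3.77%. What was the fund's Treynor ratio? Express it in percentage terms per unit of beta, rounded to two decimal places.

β_P = 0.45×0.92 + 0.42×0.29 + 0.13×0.98 = 0.6632
Treynor = (R_P − R_f) / β_P = (12.75% − 3.77%) / 0.6632 = 8.98% / 0.6632 = 13.54%

13.54%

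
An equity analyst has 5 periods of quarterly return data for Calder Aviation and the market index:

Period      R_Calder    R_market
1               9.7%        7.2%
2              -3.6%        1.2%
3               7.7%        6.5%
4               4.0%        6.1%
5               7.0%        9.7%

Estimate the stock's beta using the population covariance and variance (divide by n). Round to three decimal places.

Mean R_i = (9.7 − 3.6 + 7.7 + 4.0 + 7.0) / 5 = 4.9600%
Mean R_m = (7.2 + 1.2 + 6.5 + 6.1 + 9.7) / 5 = 6.1400%
Σ(R_i − R̄_i)(R_m − R̄_m) = 55.5980  ⇒  Cov = 55.5980 / 5 = 11.1196
Σ(R_m − R̄_m)² = 38.3320  ⇒  Var(R_m) = 38.3320 / 5 = 7.6664
β = Cov / Var(R_m) = 11.1196 / 7.6664 = 1.4504

1.450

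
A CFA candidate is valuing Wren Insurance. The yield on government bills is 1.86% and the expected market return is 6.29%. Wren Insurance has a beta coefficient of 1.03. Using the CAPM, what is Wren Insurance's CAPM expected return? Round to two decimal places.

6.42%

Market risk premium = E(R_m) − R_f = 6.29% − 1.86% = 4.43%
E(R) = R_f + β × MRP = 1.86% + 1.03 × 4.43% = 6.42%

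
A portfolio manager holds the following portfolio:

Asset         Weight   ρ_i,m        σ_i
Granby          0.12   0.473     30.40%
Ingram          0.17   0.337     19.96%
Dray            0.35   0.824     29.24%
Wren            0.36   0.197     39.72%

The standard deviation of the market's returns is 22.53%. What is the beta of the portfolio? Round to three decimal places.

β_Granby = 0.473 × 30.40% / 22.53% = 0.6382
β_Ingram = 0.337 × 19.96% / 22.53% = 0.2986
β_Dray = 0.824 × 29.24% / 22.53% = 1.0694
β_Wren = 0.197 × 39.72% / 22.53% = 0.3473
β_P = Σ w_i β_i = 0.12×0.6382 + 0.17×0.2986 + 0.35×1.0694 + 0.36×0.3473 = 0.6267

0.627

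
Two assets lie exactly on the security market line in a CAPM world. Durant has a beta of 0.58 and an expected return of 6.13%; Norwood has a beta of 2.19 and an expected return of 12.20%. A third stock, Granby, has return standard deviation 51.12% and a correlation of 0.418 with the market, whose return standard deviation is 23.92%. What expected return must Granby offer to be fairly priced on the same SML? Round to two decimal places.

7.31%

MRP = (12.20% − 6.13%) / (2.19 − 0.58) = 3.7702%
R_f = 6.13% − 0.58 × 3.7702% = 3.9433%
β_Granby = ρ·σ_i/σ_m = 0.418 × 51.12 / 23.92 = 0.8933
E(R_Granby) = R_f + β × MRP = 3.9433% + 0.8933 × 3.7702% = 7.31%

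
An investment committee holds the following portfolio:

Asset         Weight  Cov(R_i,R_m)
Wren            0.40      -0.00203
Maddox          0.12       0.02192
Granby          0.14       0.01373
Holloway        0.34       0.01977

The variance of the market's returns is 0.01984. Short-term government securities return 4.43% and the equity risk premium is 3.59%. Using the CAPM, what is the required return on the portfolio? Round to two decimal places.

6.32%

β_Wren = -0.00203 / 0.01984 = -0.1023
β_Maddox = 0.02192 / 0.01984 = 1.1048
β_Granby = 0.01373 / 0.01984 = 0.6920
β_Holloway = 0.01977 / 0.01984 = 0.9965
β_P = Σ w_i β_i = 0.40×-0.1023 + 0.12×1.1048 + 0.14×0.6920 + 0.34×0.9965 = 0.5273
E(R_P) = R_f + β_P × MRP = 4.43% + 0.5273 × 3.59% = 6.32%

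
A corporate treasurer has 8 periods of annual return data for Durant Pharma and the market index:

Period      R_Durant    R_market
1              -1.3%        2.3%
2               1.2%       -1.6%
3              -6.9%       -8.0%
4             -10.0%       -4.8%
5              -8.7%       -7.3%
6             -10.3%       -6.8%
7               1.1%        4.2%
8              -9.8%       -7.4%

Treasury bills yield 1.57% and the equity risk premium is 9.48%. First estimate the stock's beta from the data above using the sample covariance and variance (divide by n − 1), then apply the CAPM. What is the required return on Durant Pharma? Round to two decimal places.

Mean R_i = (-1.3 + 1.2 − 6.9 − 10.0 − 8.7 − 10.3 + 1.1 − 9.8) / 8 = -5.5875%
Mean R_m = (2.3 − 1.6 − 8.0 − 4.8 − 7.3 − 6.8 + 4.2 − 7.4) / 8 = -3.6750%
Σ(R_i − R̄_i)(R_m − R̄_m) = 144.7075  ⇒  Cov = 144.7075 / 7 = 20.6725
Σ(R_m − R̄_m)² = 158.7750  ⇒  Var(R_m) = 158.7750 / 7 = 22.6821
β = Cov / Var(R_m) = 20.6725 / 22.6821 = 0.9114
E(R) = R_f + β × MRP = 1.57% + 0.9114 × 9.48% = 10.21%

10.21%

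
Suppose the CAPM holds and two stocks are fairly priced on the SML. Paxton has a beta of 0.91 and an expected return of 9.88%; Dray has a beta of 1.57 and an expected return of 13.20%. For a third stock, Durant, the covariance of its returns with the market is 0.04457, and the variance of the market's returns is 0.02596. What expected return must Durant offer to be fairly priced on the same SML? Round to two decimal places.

13.94%

MRP = (13.20% − 9.88%) / (1.57 − 0.91) = 5.0303%
R_f = 9.88% − 0.91 × 5.0303% = 5.3024%
β_Durant = Cov / Var(R_m) = 0.04457 / 0.02596 = 1.7169
E(R_Durant) = R_f + β × MRP = 5.3024% + 1.7169 × 5.0303% = 13.94%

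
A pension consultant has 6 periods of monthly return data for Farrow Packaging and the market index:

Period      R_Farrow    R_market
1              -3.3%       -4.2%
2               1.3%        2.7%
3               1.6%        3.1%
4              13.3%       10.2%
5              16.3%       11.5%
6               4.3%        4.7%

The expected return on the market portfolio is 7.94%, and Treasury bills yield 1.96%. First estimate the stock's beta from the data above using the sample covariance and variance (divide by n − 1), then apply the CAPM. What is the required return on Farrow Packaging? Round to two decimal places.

Mean R_i = (-3.3 + 1.3 + 1.6 + 13.3 + 16.3 + 4.3) / 6 = 5.5833%
Mean R_m = (-4.2 + 2.7 + 3.1 + 10.2 + 11.5 + 4.7) / 6 = 4.6667%
Σ(R_i − R̄_i)(R_m − R̄_m) = 209.3167  ⇒  Cov = 209.3167 / 5 = 41.8633
Σ(R_m − R̄_m)² = 162.2533  ⇒  Var(R_m) = 162.2533 / 5 = 32.4507
β = Cov / Var(R_m) = 41.8633 / 32.4507 = 1.2901
MRP = 7.94% − 1.96% = 5.98%
E(R) = R_f + β × MRP = 1.96% + 1.2901 × 5.98% = 9.67%

9.67%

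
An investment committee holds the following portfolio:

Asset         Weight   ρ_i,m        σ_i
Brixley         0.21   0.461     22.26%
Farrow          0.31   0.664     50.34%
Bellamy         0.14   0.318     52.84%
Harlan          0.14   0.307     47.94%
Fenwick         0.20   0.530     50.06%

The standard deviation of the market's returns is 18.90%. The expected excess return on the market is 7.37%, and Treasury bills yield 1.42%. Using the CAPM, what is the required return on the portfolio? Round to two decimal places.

10.09%

β_Brixley = 0.461 × 22.26% / 18.90% = 0.5430
β_Farrow = 0.664 × 50.34% / 18.90% = 1.7686
β_Bellamy = 0.318 × 52.84% / 18.90% = 0.8891
β_Harlan = 0.307 × 47.94% / 18.90% = 0.7787
β_Fenwick = 0.530 × 50.06% / 18.90% = 1.4038
β_P = Σ w_i β_i = 0.21×0.5430 + 0.31×1.7686 + 0.14×0.8891 + 0.14×0.7787 + 0.20×1.4038 = 1.1765
E(R_P) = R_f + β_P × MRP = 1.42% + 1.1765 × 7.37% = 10.09%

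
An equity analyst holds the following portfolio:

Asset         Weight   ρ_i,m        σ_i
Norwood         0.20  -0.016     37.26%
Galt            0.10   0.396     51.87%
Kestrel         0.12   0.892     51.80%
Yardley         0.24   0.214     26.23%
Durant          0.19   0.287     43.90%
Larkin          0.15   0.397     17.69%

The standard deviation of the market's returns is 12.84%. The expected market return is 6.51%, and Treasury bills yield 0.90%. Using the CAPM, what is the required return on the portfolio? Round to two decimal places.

6.26%

β_Norwood = -0.016 × 37.26% / 12.84% = -0.0464
β_Galt = 0.396 × 51.87% / 12.84% = 1.5997
β_Kestrel = 0.892 × 51.80% / 12.84% = 3.5986
β_Yardley = 0.214 × 26.23% / 12.84% = 0.4372
β_Durant = 0.287 × 43.90% / 12.84% = 0.9813
β_Larkin = 0.397 × 17.69% / 12.84% = 0.5470
β_P = Σ w_i β_i = 0.20×-0.0464 + 0.10×1.5997 + 0.12×3.5986 + 0.24×0.4372 + 0.19×0.9813 + 0.15×0.5470 = 0.9559
MRP = 6.51% − 0.90% = 5.61%
E(R_P) = R_f + β_P × MRP = 0.90% + 0.9559 × 5.61% = 6.26%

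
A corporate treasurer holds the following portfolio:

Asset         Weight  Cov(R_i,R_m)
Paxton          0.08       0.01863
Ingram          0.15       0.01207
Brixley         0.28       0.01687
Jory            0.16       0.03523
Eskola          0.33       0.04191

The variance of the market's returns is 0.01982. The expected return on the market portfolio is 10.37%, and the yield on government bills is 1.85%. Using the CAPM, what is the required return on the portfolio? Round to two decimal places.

β_Paxton = 0.01863 / 0.01982 = 0.9400
β_Ingram = 0.01207 / 0.01982 = 0.6090
β_Brixley = 0.01687 / 0.01982 = 0.8512
β_Jory = 0.03523 / 0.01982 = 1.7775
β_Eskola = 0.04191 / 0.01982 = 2.1145
β_P = Σ w_i β_i = 0.08×0.9400 + 0.15×0.6090 + 0.28×0.8512 + 0.16×1.7775 + 0.33×2.1145 = 1.3871
MRP = 10.37% − 1.85% = 8.52%
E(R_P) = R_f + β_P × MRP = 1.85% + 1.3871 × 8.52% = 13.67%

13.67%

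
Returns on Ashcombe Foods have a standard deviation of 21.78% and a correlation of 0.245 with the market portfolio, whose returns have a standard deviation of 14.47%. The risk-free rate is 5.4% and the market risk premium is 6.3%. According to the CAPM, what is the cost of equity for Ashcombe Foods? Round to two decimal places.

β = ρ × σ_i / σ_m = 0.245 × 21.78% / 14.47% = 0.3688
E(R) = 5.4% + 0.3688 × 6.3% = 7.72%

7.72%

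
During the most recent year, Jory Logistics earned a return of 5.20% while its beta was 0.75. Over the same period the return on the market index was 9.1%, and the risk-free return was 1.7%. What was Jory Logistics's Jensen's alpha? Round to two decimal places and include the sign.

Market excess return = 9.1% − 1.7% = 7.40%
CAPM benchmark = R_f + β(R_m − R_f) = 1.7% + 0.75 × 7.4% = 7.2500%
α = actual − benchmark = 5.20% − 7.2500% = -2.05%

-2.05%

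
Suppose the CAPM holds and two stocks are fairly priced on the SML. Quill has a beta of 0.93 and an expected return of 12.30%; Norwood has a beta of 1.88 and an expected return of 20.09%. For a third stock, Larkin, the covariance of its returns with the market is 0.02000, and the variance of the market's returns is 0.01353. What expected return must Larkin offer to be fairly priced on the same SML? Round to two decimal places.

MRP = (20.09% − 12.30%) / (1.88 − 0.93) = 8.2000%
R_f = 12.30% − 0.93 × 8.2000% = 4.6740%
β_Larkin = Cov / Var(R_m) = 0.02000 / 0.01353 = 1.4782
E(R_Larkin) = R_f + β × MRP = 4.6740% + 1.4782 × 8.2000% = 16.80%

16.80%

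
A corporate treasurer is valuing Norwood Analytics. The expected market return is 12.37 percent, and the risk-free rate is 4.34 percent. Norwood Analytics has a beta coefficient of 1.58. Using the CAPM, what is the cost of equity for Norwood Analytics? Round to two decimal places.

Market risk premium = E(R_m) − R_f = 12.37% − 4.34% = 8.03%
E(R) = R_f + β × MRP = 4.34% + 1.58 × 8.03% = 17.03%

17.03%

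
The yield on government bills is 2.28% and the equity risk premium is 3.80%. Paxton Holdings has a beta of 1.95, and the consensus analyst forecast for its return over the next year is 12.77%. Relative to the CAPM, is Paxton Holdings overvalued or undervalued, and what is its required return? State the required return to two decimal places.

Undervalued; required return 9.69%

Required return = R_f + β·MRP = 2.28% + 1.95 × 3.80% = 9.69%
Forecast 12.77% > required 9.69% → the stock plots above the SML → undervalued.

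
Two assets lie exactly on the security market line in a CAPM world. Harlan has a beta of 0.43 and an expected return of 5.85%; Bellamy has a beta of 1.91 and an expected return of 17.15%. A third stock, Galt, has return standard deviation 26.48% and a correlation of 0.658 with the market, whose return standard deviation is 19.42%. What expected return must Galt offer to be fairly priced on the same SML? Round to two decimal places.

9.42%

MRP = (17.15% − 5.85%) / (1.91 − 0.43) = 7.6351%
R_f = 5.85% − 0.43 × 7.6351% = 2.5669%
β_Galt = ρ·σ_i/σ_m = 0.658 × 26.48 / 19.42 = 0.8972
E(R_Galt) = R_f + β × MRP = 2.5669% + 0.8972 × 7.6351% = 9.42%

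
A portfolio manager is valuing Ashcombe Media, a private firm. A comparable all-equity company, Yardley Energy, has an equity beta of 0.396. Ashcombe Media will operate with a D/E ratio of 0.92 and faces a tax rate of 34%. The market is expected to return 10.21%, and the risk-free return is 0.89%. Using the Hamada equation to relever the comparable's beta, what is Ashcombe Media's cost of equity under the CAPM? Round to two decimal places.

β_L = β_U × [1 + (1 − t)(D/E)] = 0.396 × [1 + (1 − 0.34) × 0.92]
    = 0.396 × [1 + 0.66 × 0.92] = 0.396 × 1.6072 = 0.6365
MRP = 10.21% − 0.89% = 9.32%
E(R) = R_f + β_L × MRP = 0.89% + 0.6365 × 9.32% = 6.82%

6.82%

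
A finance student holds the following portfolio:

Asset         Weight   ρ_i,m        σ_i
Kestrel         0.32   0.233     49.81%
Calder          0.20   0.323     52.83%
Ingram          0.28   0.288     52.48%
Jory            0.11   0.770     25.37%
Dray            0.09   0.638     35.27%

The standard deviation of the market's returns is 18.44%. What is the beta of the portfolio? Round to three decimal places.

β_Kestrel = 0.233 × 49.81% / 18.44% = 0.6294
β_Calder = 0.323 × 52.83% / 18.44% = 0.9254
β_Ingram = 0.288 × 52.48% / 18.44% = 0.8196
β_Jory = 0.770 × 25.37% / 18.44% = 1.0594
β_Dray = 0.638 × 35.27% / 18.44% = 1.2203
β_P = Σ w_i β_i = 0.32×0.6294 + 0.20×0.9254 + 0.28×0.8196 + 0.11×1.0594 + 0.09×1.2203 = 0.8423

0.842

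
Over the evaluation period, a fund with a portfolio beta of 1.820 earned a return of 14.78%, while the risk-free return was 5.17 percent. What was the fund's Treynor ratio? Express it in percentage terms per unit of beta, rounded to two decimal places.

5.28%

Treynor = (R_P − R_f) / β_P = (14.78% − 5.17%) / 1.8200 = 9.61% / 1.8200 = 5.28%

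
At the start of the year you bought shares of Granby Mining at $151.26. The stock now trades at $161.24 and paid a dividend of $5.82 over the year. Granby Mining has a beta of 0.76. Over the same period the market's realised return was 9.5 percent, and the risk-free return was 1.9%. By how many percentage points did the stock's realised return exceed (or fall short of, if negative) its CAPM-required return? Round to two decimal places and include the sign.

+2.77%

Realised HPR = (P1 + D1 − P0) / P0 = (161.24 + 5.82 − 151.26) / 151.26 = 15.80 / 151.26 = 10.4456%
MRP = 9.5% − 1.9% = 7.60%
CAPM required = R_f + β·MRP = 1.9% + 0.76 × 7.6% = 7.6760%
α = realised − required = 10.4456% − 7.6760% = +2.77%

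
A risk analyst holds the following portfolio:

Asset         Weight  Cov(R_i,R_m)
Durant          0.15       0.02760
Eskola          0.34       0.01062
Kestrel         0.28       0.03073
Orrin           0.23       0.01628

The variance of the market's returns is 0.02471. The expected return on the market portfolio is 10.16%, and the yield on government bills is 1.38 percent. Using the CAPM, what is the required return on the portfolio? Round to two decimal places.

β_Durant = 0.02760 / 0.02471 = 1.1170
β_Eskola = 0.01062 / 0.02471 = 0.4298
β_Kestrel = 0.03073 / 0.02471 = 1.2436
β_Orrin = 0.01628 / 0.02471 = 0.6588
β_P = Σ w_i β_i = 0.15×1.1170 + 0.34×0.4298 + 0.28×1.2436 + 0.23×0.6588 = 0.8134
MRP = 10.16% − 1.38% = 8.78%
E(R_P) = R_f + β_P × MRP = 1.38% + 0.8134 × 8.78% = 8.52%

8.52%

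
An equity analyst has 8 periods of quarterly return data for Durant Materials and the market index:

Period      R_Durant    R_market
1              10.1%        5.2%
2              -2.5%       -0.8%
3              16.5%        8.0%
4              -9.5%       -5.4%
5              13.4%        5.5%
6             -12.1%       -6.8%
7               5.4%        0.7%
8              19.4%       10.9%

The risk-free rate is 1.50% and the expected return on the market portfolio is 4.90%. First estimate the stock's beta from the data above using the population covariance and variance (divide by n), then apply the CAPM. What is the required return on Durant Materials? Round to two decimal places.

Mean R_i = (10.1 − 2.5 + 16.5 − 9.5 + 13.4 − 12.1 + 5.4 + 19.4) / 8 = 5.0875%
Mean R_m = (5.2 − 0.8 + 8.0 − 5.4 + 5.5 − 6.8 + 0.7 + 10.9) / 8 = 2.1625%
Σ(R_i − R̄_i)(R_m − R̄_m) = 521.0263  ⇒  Cov = 521.0263 / 8 = 65.1283
Σ(R_m − R̄_m)² = 279.2188  ⇒  Var(R_m) = 279.2188 / 8 = 34.9024
β = Cov / Var(R_m) = 65.1283 / 34.9024 = 1.8660
MRP = 4.90% − 1.50% = 3.40%
E(R) = R_f + β × MRP = 1.50% + 1.8660 × 3.40% = 7.84%

7.84%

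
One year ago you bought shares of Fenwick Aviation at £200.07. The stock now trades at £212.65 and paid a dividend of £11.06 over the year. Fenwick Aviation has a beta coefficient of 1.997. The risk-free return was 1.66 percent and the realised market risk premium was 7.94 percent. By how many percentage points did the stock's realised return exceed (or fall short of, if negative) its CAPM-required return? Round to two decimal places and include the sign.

-5.70%

Realised HPR = (P1 + D1 − P0) / P0 = (212.65 + 11.06 − 200.07) / 200.07 = 23.64 / 200.07 = 11.8159%
CAPM required = R_f + β·MRP = 1.66% + 1.997 × 7.94% = 17.51618%
α = realised − required = 11.8159% − 17.51618% = -5.70%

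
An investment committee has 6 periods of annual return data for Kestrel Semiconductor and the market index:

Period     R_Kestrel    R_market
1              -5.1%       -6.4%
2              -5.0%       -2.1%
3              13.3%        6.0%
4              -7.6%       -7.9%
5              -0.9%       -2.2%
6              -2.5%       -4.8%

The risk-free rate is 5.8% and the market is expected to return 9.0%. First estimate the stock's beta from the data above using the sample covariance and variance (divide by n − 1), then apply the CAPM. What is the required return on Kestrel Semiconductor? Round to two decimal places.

10.40%

Mean R_i = (-5.1 − 5.0 + 13.3 − 7.6 − 0.9 − 2.5) / 6 = -1.3000%
Mean R_m = (-6.4 − 2.1 + 6.0 − 7.9 − 2.2 − 4.8) / 6 = -2.9000%
Σ(R_i − R̄_i)(R_m − R̄_m) = 174.3400  ⇒  Cov = 174.3400 / 5 = 34.8680
Σ(R_m − R̄_m)² = 121.2000  ⇒  Var(R_m) = 121.2000 / 5 = 24.2400
β = Cov / Var(R_m) = 34.8680 / 24.2400 = 1.4384
MRP = 9.0% − 5.8% = 3.20%
E(R) = R_f + β × MRP = 5.8% + 1.4384 × 3.2% = 10.40%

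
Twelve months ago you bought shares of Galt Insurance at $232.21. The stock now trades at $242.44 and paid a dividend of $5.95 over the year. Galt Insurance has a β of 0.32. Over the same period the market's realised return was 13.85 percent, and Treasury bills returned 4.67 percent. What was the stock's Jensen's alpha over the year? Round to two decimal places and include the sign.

-0.64%

Realised HPR = (P1 + D1 − P0) / P0 = (242.44 + 5.95 − 232.21) / 232.21 = 16.18 / 232.21 = 6.9678%
MRP = 13.85% − 4.67% = 9.18%
CAPM required = R_f + β·MRP = 4.67% + 0.32 × 9.18% = 7.6076%
α = realised − required = 6.9678% − 7.6076% = -0.64%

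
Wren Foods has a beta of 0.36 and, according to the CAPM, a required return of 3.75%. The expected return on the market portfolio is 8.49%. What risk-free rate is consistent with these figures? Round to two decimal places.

1.08%

E(R) = R_f + β(E(R_m) − R_f) = R_f(1 − β) + β·E(R_m)
3.75% = R_f × (1 − 0.36) + 0.36 × 8.49%
3.75% = R_f × 0.64 + 3.0564%
R_f = (3.75% − 3.0564%) / 0.64 = 1.08%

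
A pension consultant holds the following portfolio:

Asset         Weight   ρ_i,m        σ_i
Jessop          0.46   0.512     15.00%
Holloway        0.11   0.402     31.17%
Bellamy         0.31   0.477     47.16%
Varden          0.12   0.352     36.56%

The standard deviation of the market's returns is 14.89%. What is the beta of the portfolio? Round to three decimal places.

β_Jessop = 0.512 × 15.00% / 14.89% = 0.5158
β_Holloway = 0.402 × 31.17% / 14.89% = 0.8415
β_Bellamy = 0.477 × 47.16% / 14.89% = 1.5108
β_Varden = 0.352 × 36.56% / 14.89% = 0.8643
β_P = Σ w_i β_i = 0.46×0.5158 + 0.11×0.8415 + 0.31×1.5108 + 0.12×0.8643 = 0.9019

0.902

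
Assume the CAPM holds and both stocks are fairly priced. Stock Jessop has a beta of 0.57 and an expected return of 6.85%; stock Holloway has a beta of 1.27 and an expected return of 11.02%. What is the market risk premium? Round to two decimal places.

Both satisfy E(R) = R_f + β·MRP, so the slope of the SML is
MRP = (11.02% − 6.85%) / (1.27 − 0.57) = 4.17% / 0.70 = 5.9571%

5.96%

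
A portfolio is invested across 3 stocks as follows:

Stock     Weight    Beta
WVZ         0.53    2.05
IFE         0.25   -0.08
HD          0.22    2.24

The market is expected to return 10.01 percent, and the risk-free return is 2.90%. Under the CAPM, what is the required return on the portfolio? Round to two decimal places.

β_P = Σ w_i β_i = 0.53×2.05 + 0.25×-0.08 + 0.22×2.24 = 1.5593
MRP = 10.01% − 2.90% = 7.11%
E(R_P) = R_f + β_P × MRP = 2.90% + 1.5593 × 7.11% = 13.99%

13.99%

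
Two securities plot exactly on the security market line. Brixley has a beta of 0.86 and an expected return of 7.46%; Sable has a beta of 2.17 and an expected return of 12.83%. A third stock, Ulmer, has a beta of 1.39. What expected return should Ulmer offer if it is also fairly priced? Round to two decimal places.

MRP (SML slope) = (12.83% − 7.46%) / (2.17 − 0.86) = 5.37% / 1.31 = 4.0992%
R_f (intercept) = 7.46% − 0.86 × 4.0992% = 3.9347%
E(R_Ulmer) = R_f + β × MRP = 3.9347% + 1.39 × 4.0992% = 9.63%

9.63%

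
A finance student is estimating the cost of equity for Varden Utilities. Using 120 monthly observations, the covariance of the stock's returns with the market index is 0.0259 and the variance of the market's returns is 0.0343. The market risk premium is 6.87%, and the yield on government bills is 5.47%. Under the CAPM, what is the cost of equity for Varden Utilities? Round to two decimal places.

β = Cov(R_i, R_m) / Var(R_m) = 0.0259 / 0.0343 = 0.7551
E(R) = R_f + β × MRP = 5.47% + 0.7551 × 6.87% = 10.66%

10.66%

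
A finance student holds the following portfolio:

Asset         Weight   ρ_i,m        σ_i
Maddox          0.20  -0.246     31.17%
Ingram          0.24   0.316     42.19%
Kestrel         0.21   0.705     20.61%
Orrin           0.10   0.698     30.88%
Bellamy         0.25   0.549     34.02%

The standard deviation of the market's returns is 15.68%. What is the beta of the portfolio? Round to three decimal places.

0.736

β_Maddox = -0.246 × 31.17% / 15.68% = -0.4890
β_Ingram = 0.316 × 42.19% / 15.68% = 0.8503
β_Kestrel = 0.705 × 20.61% / 15.68% = 0.9267
β_Orrin = 0.698 × 30.88% / 15.68% = 1.3746
β_Bellamy = 0.549 × 34.02% / 15.68% = 1.1911
β_P = Σ w_i β_i = 0.20×-0.4890 + 0.24×0.8503 + 0.21×0.9267 + 0.10×1.3746 + 0.25×1.1911 = 0.7361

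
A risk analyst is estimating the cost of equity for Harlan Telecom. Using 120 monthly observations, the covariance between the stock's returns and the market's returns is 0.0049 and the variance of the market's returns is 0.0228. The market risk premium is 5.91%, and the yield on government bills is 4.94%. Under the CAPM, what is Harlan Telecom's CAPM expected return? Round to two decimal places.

β = Cov(R_i, R_m) / Var(R_m) = 0.0049 / 0.0228 = 0.2149
E(R) = R_f + β × MRP = 4.94% + 0.2149 × 5.91% = 6.21%

6.21%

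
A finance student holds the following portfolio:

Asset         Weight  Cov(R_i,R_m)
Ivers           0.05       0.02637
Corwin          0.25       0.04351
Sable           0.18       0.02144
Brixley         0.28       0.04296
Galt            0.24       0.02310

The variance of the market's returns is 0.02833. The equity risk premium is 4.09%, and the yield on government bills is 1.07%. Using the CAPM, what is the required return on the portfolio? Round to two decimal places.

5.92%

β_Ivers = 0.02637 / 0.02833 = 0.9308
β_Corwin = 0.04351 / 0.02833 = 1.5358
β_Sable = 0.02144 / 0.02833 = 0.7568
β_Brixley = 0.04296 / 0.02833 = 1.5164
β_Galt = 0.02310 / 0.02833 = 0.8154
β_P = Σ w_i β_i = 0.05×0.9308 + 0.25×1.5358 + 0.18×0.7568 + 0.28×1.5164 + 0.24×0.8154 = 1.1870
E(R_P) = R_f + β_P × MRP = 1.07% + 1.1870 × 4.09% = 5.92%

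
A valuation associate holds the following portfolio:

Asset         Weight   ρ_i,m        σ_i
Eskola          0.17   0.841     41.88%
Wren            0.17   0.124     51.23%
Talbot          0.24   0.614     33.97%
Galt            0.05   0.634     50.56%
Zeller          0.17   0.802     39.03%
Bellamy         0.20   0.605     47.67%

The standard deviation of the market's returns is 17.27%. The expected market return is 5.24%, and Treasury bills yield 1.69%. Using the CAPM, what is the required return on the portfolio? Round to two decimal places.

β_Eskola = 0.841 × 41.88% / 17.27% = 2.0394
β_Wren = 0.124 × 51.23% / 17.27% = 0.3678
β_Talbot = 0.614 × 33.97% / 17.27% = 1.2077
β_Galt = 0.634 × 50.56% / 17.27% = 1.8561
β_Zeller = 0.802 × 39.03% / 17.27% = 1.8125
β_Bellamy = 0.605 × 47.67% / 17.27% = 1.6700
β_P = Σ w_i β_i = 0.17×2.0394 + 0.17×0.3678 + 0.24×1.2077 + 0.05×1.8561 + 0.17×1.8125 + 0.20×1.6700 = 1.4340
MRP = 5.24% − 1.69% = 3.55%
E(R_P) = R_f + β_P × MRP = 1.69% + 1.4340 × 3.55% = 6.78%

6.78%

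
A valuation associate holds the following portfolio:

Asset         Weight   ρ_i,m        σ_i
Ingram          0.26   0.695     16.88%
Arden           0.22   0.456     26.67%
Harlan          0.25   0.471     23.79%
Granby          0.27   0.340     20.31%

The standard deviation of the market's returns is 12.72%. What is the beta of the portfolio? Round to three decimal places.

0.817

β_Ingram = 0.695 × 16.88% / 12.72% = 0.9223
β_Arden = 0.456 × 26.67% / 12.72% = 0.9561
β_Harlan = 0.471 × 23.79% / 12.72% = 0.8809
β_Granby = 0.340 × 20.31% / 12.72% = 0.5429
β_P = Σ w_i β_i = 0.26×0.9223 + 0.22×0.9561 + 0.25×0.8809 + 0.27×0.5429 = 0.8169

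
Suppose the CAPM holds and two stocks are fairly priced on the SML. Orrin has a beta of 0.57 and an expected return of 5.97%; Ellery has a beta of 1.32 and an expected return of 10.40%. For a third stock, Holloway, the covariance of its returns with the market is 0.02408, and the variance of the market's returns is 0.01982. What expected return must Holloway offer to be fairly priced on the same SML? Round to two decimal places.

MRP = (10.40% − 5.97%) / (1.32 − 0.57) = 5.9067%
R_f = 5.97% − 0.57 × 5.9067% = 2.6032%
β_Holloway = Cov / Var(R_m) = 0.02408 / 0.01982 = 1.2149
E(R_Holloway) = R_f + β × MRP = 2.6032% + 1.2149 × 5.9067% = 9.78%

9.78%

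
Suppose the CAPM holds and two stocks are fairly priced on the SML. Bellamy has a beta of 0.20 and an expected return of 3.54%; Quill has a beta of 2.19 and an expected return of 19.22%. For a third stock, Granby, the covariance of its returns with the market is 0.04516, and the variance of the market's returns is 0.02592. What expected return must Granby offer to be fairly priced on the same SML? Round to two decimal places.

MRP = (19.22% − 3.54%) / (2.19 − 0.20) = 7.8794%
R_f = 3.54% − 0.20 × 7.8794% = 1.9641%
β_Granby = Cov / Var(R_m) = 0.04516 / 0.02592 = 1.7423
E(R_Granby) = R_f + β × MRP = 1.9641% + 1.7423 × 7.8794% = 15.69%

15.69%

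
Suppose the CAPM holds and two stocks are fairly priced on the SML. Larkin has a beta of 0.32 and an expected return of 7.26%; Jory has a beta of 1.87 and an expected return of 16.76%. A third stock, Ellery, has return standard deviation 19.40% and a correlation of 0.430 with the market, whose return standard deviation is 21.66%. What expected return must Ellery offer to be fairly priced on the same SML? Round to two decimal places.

MRP = (16.76% − 7.26%) / (1.87 − 0.32) = 6.1290%
R_f = 7.26% − 0.32 × 6.1290% = 5.2987%
β_Ellery = ρ·σ_i/σ_m = 0.430 × 19.40 / 21.66 = 0.3851
E(R_Ellery) = R_f + β × MRP = 5.2987% + 0.3851 × 6.1290% = 7.66%

7.66%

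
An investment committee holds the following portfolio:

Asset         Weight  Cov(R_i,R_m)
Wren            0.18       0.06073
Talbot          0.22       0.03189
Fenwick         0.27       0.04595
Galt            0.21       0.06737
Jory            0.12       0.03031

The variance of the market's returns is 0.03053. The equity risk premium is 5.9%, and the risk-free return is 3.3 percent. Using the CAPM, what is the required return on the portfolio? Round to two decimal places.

12.60%

β_Wren = 0.06073 / 0.03053 = 1.9892
β_Talbot = 0.03189 / 0.03053 = 1.0445
β_Fenwick = 0.04595 / 0.03053 = 1.5051
β_Galt = 0.06737 / 0.03053 = 2.2067
β_Jory = 0.03031 / 0.03053 = 0.9928
β_P = Σ w_i β_i = 0.18×1.9892 + 0.22×1.0445 + 0.27×1.5051 + 0.21×2.2067 + 0.12×0.9928 = 1.5768
E(R_P) = R_f + β_P × MRP = 3.3% + 1.5768 × 5.9% = 12.60%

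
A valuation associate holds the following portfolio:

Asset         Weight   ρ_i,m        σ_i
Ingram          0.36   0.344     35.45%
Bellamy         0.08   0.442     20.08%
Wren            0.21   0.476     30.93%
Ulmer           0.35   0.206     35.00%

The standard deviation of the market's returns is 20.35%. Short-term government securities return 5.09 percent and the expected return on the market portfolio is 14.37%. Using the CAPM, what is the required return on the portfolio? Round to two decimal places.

9.98%

β_Ingram = 0.344 × 35.45% / 20.35% = 0.5993
β_Bellamy = 0.442 × 20.08% / 20.35% = 0.4361
β_Wren = 0.476 × 30.93% / 20.35% = 0.7235
β_Ulmer = 0.206 × 35.00% / 20.35% = 0.3543
β_P = Σ w_i β_i = 0.36×0.5993 + 0.08×0.4361 + 0.21×0.7235 + 0.35×0.3543 = 0.5266
MRP = 14.37% − 5.09% = 9.28%
E(R_P) = R_f + β_P × MRP = 5.09% + 0.5266 × 9.28% = 9.98%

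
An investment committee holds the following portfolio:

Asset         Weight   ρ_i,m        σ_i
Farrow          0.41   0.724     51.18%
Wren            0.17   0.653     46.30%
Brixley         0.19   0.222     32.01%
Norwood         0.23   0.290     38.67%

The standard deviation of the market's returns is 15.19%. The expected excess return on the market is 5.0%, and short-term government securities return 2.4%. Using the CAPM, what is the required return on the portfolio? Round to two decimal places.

10.39%

β_Farrow = 0.724 × 51.18% / 15.19% = 2.4394
β_Wren = 0.653 × 46.30% / 15.19% = 1.9904
β_Brixley = 0.222 × 32.01% / 15.19% = 0.4678
β_Norwood = 0.290 × 38.67% / 15.19% = 0.7383
β_P = Σ w_i β_i = 0.41×2.4394 + 0.17×1.9904 + 0.19×0.4678 + 0.23×0.7383 = 1.5972
E(R_P) = R_f + β_P × MRP = 2.4% + 1.5972 × 5.0% = 10.39%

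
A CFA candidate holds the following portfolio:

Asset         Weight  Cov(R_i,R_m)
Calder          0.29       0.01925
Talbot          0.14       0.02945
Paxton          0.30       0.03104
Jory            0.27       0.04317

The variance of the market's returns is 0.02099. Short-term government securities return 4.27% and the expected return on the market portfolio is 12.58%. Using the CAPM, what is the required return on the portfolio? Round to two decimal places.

16.41%

β_Calder = 0.01925 / 0.02099 = 0.9171
β_Talbot = 0.02945 / 0.02099 = 1.4030
β_Paxton = 0.03104 / 0.02099 = 1.4788
β_Jory = 0.04317 / 0.02099 = 2.0567
β_P = Σ w_i β_i = 0.29×0.9171 + 0.14×1.4030 + 0.30×1.4788 + 0.27×2.0567 = 1.4613
MRP = 12.58% − 4.27% = 8.31%
E(R_P) = R_f + β_P × MRP = 4.27% + 1.4613 × 8.31% = 16.41%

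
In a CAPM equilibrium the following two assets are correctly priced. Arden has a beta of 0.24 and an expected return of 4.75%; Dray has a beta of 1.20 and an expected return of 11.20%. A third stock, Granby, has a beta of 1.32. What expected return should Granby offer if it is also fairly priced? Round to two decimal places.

MRP (SML slope) = (11.20% − 4.75%) / (1.20 − 0.24) = 6.45% / 0.96 = 6.7188%
R_f (intercept) = 4.75% − 0.24 × 6.7188% = 3.1375%
E(R_Granby) = R_f + β × MRP = 3.1375% + 1.32 × 6.7188% = 12.01%

12.01%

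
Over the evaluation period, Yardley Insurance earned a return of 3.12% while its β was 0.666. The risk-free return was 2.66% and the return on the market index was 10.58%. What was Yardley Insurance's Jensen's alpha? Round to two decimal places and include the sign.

-4.81%

Market excess return = 10.58% − 2.66% = 7.92%
CAPM benchmark = R_f + β(R_m − R_f) = 2.66% + 0.666 × 7.92% = 7.93472%
α = actual − benchmark = 3.12% − 7.93472% = -4.81%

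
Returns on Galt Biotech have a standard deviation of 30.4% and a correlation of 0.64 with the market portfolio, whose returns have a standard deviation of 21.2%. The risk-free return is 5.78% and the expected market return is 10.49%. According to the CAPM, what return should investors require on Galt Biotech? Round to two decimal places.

β = ρ × σ_i / σ_m = 0.64 × 30.4% / 21.2% = 0.9177
MRP = 10.49% − 5.78% = 4.71%
E(R) = 5.78% + 0.9177 × 4.71% = 10.10%

10.10%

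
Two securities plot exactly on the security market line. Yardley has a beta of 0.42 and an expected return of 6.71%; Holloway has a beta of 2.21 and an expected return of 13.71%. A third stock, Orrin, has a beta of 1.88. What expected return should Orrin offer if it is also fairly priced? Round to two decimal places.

MRP (SML slope) = (13.71% − 6.71%) / (2.21 − 0.42) = 7.00% / 1.79 = 3.9106%
R_f (intercept) = 6.71% − 0.42 × 3.9106% = 5.0675%
E(R_Orrin) = R_f + β × MRP = 5.0675% + 1.88 × 3.9106% = 12.42%

12.42%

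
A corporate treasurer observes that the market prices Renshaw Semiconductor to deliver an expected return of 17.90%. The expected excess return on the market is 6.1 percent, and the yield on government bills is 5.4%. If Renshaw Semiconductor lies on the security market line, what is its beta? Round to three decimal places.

2.049

β = (E(R) − R_f) / MRP = (17.90% − 5.4%) / 6.1% = 12.50% / 6.1% = 2.049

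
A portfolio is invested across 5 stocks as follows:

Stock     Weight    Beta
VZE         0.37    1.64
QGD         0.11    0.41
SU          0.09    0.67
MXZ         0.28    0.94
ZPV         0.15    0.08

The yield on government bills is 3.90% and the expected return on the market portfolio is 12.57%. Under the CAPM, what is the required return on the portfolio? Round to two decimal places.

β_P = Σ w_i β_i = 0.37×1.64 + 0.11×0.41 + 0.09×0.67 + 0.28×0.94 + 0.15×0.08 = 0.9874
MRP = 12.57% − 3.90% = 8.67%
E(R_P) = R_f + β_P × MRP = 3.90% + 0.9874 × 8.67% = 12.46%

12.46%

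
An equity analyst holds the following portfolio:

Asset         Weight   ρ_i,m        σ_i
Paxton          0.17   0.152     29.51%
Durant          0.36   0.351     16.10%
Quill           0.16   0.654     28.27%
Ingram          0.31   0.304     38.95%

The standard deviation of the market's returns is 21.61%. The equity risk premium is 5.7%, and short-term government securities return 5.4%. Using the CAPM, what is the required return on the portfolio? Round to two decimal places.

β_Paxton = 0.152 × 29.51% / 21.61% = 0.2076
β_Durant = 0.351 × 16.10% / 21.61% = 0.2615
β_Quill = 0.654 × 28.27% / 21.61% = 0.8556
β_Ingram = 0.304 × 38.95% / 21.61% = 0.5479
β_P = Σ w_i β_i = 0.17×0.2076 + 0.36×0.2615 + 0.16×0.8556 + 0.31×0.5479 = 0.4362
E(R_P) = R_f + β_P × MRP = 5.4% + 0.4362 × 5.7% = 7.89%

7.89%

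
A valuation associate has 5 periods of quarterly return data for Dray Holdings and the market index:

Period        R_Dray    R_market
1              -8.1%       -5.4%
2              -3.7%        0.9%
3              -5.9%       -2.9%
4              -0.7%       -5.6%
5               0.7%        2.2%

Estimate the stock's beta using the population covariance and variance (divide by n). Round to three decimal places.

0.483

Mean R_i = (-8.1 − 3.7 − 5.9 − 0.7 + 0.7) / 5 = -3.5400%
Mean R_m = (-5.4 + 0.9 − 2.9 − 5.6 + 2.2) / 5 = -2.1600%
Σ(R_i − R̄_i)(R_m − R̄_m) = 24.7480  ⇒  Cov = 24.7480 / 5 = 4.9496
Σ(R_m − R̄_m)² = 51.2520  ⇒  Var(R_m) = 51.2520 / 5 = 10.2504
β = Cov / Var(R_m) = 4.9496 / 10.2504 = 0.4829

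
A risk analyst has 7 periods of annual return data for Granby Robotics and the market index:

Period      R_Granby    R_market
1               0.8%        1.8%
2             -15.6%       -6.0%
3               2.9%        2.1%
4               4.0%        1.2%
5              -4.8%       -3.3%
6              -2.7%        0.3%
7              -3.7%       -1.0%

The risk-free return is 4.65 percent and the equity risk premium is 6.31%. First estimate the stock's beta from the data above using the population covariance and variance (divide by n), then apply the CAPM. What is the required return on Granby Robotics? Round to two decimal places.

17.74%

Mean R_i = (0.8 − 15.6 + 2.9 + 4.0 − 4.8 − 2.7 − 3.7) / 7 = -2.7286%
Mean R_m = (1.8 − 6.0 + 2.1 + 1.2 − 3.3 + 0.3 − 1.0) / 7 = -0.7000%
Σ(R_i − R̄_i)(R_m − R̄_m) = 111.2900  ⇒  Cov = 111.2900 / 7 = 15.8986
Σ(R_m − R̄_m)² = 53.6400  ⇒  Var(R_m) = 53.6400 / 7 = 7.6629
β = Cov / Var(R_m) = 15.8986 / 7.6629 = 2.0747
E(R) = R_f + β × MRP = 4.65% + 2.0747 × 6.31% = 17.74%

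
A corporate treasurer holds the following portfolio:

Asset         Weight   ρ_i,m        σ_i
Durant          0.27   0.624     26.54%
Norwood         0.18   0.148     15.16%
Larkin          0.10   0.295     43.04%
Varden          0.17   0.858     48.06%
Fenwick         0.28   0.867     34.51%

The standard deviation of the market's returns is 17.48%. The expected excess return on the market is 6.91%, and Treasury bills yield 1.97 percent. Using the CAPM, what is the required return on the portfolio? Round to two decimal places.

β_Durant = 0.624 × 26.54% / 17.48% = 0.9474
β_Norwood = 0.148 × 15.16% / 17.48% = 0.1284
β_Larkin = 0.295 × 43.04% / 17.48% = 0.7264
β_Varden = 0.858 × 48.06% / 17.48% = 2.3590
β_Fenwick = 0.867 × 34.51% / 17.48% = 1.7117
β_P = Σ w_i β_i = 0.27×0.9474 + 0.18×0.1284 + 0.10×0.7264 + 0.17×2.3590 + 0.28×1.7117 = 1.2319
E(R_P) = R_f + β_P × MRP = 1.97% + 1.2319 × 6.91% = 10.48%

10.48%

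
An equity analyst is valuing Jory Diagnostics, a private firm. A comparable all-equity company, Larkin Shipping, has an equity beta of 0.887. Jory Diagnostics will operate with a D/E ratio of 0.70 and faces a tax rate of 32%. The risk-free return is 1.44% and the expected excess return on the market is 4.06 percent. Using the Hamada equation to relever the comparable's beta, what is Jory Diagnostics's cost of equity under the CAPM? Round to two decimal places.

6.76%

β_L = β_U × [1 + (1 − t)(D/E)] = 0.887 × [1 + (1 − 0.32) × 0.70]
    = 0.887 × [1 + 0.68 × 0.70] = 0.887 × 1.4760 = 1.3092
E(R) = R_f + β_L × MRP = 1.44% + 1.3092 × 4.06% = 6.76%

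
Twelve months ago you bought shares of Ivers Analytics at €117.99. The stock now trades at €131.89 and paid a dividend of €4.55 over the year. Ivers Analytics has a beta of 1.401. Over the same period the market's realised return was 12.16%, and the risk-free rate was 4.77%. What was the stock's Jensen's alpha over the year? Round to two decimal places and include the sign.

Realised HPR = (P1 + D1 − P0) / P0 = (131.89 + 4.55 − 117.99) / 117.99 = 18.45 / 117.99 = 15.6369%
MRP = 12.16% − 4.77% = 7.39%
CAPM required = R_f + β·MRP = 4.77% + 1.401 × 7.39% = 15.12339%
α = realised − required = 15.6369% − 15.12339% = +0.51%

+0.51%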